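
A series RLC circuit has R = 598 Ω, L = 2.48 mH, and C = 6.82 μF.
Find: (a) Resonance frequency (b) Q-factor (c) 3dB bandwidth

Step 1 — Resonance: ω₀ = 1/√(LC) = 1/√(0.00248·6.82e-06) = 7689 rad/s.
Step 2 — f₀ = ω₀/(2π) = 1224 Hz.
Step 3 — Series Q: Q = ω₀L/R = 7689·0.00248/598 = 0.03189.
Step 4 — Bandwidth: Δω = ω₀/Q = 2.411e+05 rad/s; BW = Δω/(2π) = 3.838e+04 Hz.

(a) f₀ = 1224 Hz  (b) Q = 0.03189  (c) BW = 3.838e+04 Hz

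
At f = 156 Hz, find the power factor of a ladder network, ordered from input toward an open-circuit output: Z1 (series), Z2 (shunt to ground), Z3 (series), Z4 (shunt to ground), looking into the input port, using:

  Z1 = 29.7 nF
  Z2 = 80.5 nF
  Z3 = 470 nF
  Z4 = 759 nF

Step 1 — Angular frequency: ω = 2π·f = 2π·156 = 980.2 rad/s.
Step 2 — Component impedances:
  Z1: Z = 1/(jωC) = -j/(ω·C) = 0 - j3.435e+04 Ω
  Z2: Z = 1/(jωC) = -j/(ω·C) = 0 - j1.267e+04 Ω
  Z3: Z = 1/(jωC) = -j/(ω·C) = 0 - j2171 Ω
  Z4: Z = 1/(jωC) = -j/(ω·C) = 0 - j1344 Ω
Step 3 — Ladder network (open output): work backward from the far end, alternating series and parallel combinations. Z_in = 0 - j3.71e+04 Ω = 3.71e+04∠-90.0° Ω.
Step 4 — Power factor: PF = cos(φ) = Re(Z)/|Z| = 0/3.71e+04 = 0.
Step 5 — Type: Im(Z) = -3.71e+04 ⇒ leading (phase φ = -90.0°).

PF = 0 (leading, φ = -90.0°)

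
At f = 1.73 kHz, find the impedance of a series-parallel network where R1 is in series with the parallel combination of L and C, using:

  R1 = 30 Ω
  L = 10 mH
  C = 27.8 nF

Step 1 — Angular frequency: ω = 2π·f = 2π·1730 = 1.087e+04 rad/s.
Step 2 — Component impedances:
  R1: Z = R = 30 Ω
  L: Z = jωL = j·1.087e+04·0.01 = 0 + j108.7 Ω
  C: Z = 1/(jωC) = -j/(ω·C) = 0 - j3309 Ω
Step 3 — Parallel branch: L || C = 1/(1/L + 1/C) = 0 + j112.4 Ω.
Step 4 — Series with R1: Z_total = R1 + (L || C) = 30 + j112.4 Ω = 116.3∠75.1° Ω.

Z = 30 + j112.4 Ω = 116.3∠75.1° Ω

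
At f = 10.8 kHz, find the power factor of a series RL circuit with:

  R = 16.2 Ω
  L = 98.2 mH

Step 1 — Angular frequency: ω = 2π·f = 2π·1.08e+04 = 6.786e+04 rad/s.
Step 2 — Component impedances:
  R: Z = R = 16.2 Ω
  L: Z = jωL = j·6.786e+04·0.0982 = 0 + j6664 Ω
Step 3 — Series combination: Z_total = R + L = 16.2 + j6664 Ω = 6664∠89.9° Ω.
Step 4 — Power factor: PF = cos(φ) = Re(Z)/|Z| = 16.2/6664 = 0.002431.
Step 5 — Type: Im(Z) = 6664 ⇒ lagging (phase φ = 89.9°).

PF = 0.002431 (lagging, φ = 89.9°)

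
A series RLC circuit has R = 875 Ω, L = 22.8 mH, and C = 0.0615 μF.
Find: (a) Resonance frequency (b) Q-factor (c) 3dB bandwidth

Step 1 — Resonance: ω₀ = 1/√(LC) = 1/√(0.0228·6.15e-08) = 2.671e+04 rad/s.
Step 2 — f₀ = ω₀/(2π) = 4250 Hz.
Step 3 — Series Q: Q = ω₀L/R = 2.671e+04·0.0228/875 = 0.6959.
Step 4 — Bandwidth: Δω = ω₀/Q = 3.838e+04 rad/s; BW = Δω/(2π) = 6108 Hz.

(a) f₀ = 4250 Hz  (b) Q = 0.6959  (c) BW = 6108 Hz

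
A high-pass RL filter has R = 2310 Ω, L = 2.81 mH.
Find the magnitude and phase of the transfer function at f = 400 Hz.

Step 1 — Angular frequency: ω = 2π·400 = 2513 rad/s.
Step 2 — Transfer function: H(jω) = jωL/(R + jωL).
Step 3 — Numerator jωL = j·7.062; denominator R + jωL = 2310 + j7.062.
Step 4 — H = 9.347e-06 + j0.003057.
Step 5 — Magnitude: |H| = 0.003057 (-50.3 dB); phase: φ = 89.8°.

|H| = 0.003057 (-50.3 dB), φ = 89.8°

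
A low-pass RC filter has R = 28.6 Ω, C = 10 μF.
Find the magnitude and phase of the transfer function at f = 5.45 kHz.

Step 1 — Angular frequency: ω = 2π·5450 = 3.424e+04 rad/s.
Step 2 — Transfer function: H(jω) = 1/(1 + jωRC).
Step 3 — Denominator: 1 + jωRC = 1 + j·3.424e+04·28.6·1e-05 = 1 + j9.794.
Step 4 — H = 0.01032 - j0.1011.
Step 5 — Magnitude: |H| = 0.1016 (-19.9 dB); phase: φ = -84.2°.

|H| = 0.1016 (-19.9 dB), φ = -84.2°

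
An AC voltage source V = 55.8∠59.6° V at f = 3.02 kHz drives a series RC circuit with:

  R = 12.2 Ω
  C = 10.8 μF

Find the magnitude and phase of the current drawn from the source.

Step 1 — Angular frequency: ω = 2π·f = 2π·3020 = 1.898e+04 rad/s.
Step 2 — Component impedances:
  R: Z = R = 12.2 Ω
  C: Z = 1/(jωC) = -j/(ω·C) = 0 - j4.88 Ω
Step 3 — Series combination: Z_total = R + C = 12.2 - j4.88 Ω = 13.14∠-21.8° Ω.
Step 4 — Source phasor: V = 55.8∠59.6° V = 28.24 + j48.13 V.
Step 5 — Ohm's law: I = V / Z_total = (28.24 + j48.13) / (12.2 - j4.88) = 0.635 + j4.199 A.
Step 6 — Convert to polar: |I| = 4.247 A, ∠I = 81.4°.

I = 4.247∠81.4° A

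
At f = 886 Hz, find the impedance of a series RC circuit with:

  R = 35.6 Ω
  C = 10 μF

Step 1 — Angular frequency: ω = 2π·f = 2π·886 = 5567 rad/s.
Step 2 — Component impedances:
  R: Z = R = 35.6 Ω
  C: Z = 1/(jωC) = -j/(ω·C) = 0 - j17.96 Ω
Step 3 — Series combination: Z_total = R + C = 35.6 - j17.96 Ω = 39.88∠-26.8° Ω.

Z = 35.6 - j17.96 Ω = 39.88∠-26.8° Ω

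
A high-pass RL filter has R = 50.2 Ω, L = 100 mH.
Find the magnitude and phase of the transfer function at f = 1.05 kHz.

Step 1 — Angular frequency: ω = 2π·1050 = 6597 rad/s.
Step 2 — Transfer function: H(jω) = jωL/(R + jωL).
Step 3 — Numerator jωL = j·659.7; denominator R + jωL = 50.2 + j659.7.
Step 4 — H = 0.9942 + j0.07565.
Step 5 — Magnitude: |H| = 0.9971 (-0.0 dB); phase: φ = 4.4°.

|H| = 0.9971 (-0.0 dB), φ = 4.4°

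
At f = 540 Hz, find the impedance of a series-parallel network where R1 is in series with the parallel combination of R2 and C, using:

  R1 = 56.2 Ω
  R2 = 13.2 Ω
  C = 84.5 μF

Step 1 — Angular frequency: ω = 2π·f = 2π·540 = 3393 rad/s.
Step 2 — Component impedances:
  R1: Z = R = 56.2 Ω
  R2: Z = R = 13.2 Ω
  C: Z = 1/(jωC) = -j/(ω·C) = 0 - j3.488 Ω
Step 3 — Parallel branch: R2 || C = 1/(1/R2 + 1/C) = 0.8615 - j3.26 Ω.
Step 4 — Series with R1: Z_total = R1 + (R2 || C) = 57.06 - j3.26 Ω = 57.15∠-3.3° Ω.

Z = 57.06 - j3.26 Ω = 57.15∠-3.3° Ω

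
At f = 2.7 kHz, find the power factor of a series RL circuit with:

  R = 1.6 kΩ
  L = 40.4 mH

Step 1 — Angular frequency: ω = 2π·f = 2π·2700 = 1.696e+04 rad/s.
Step 2 — Component impedances:
  R: Z = R = 1600 Ω
  L: Z = jωL = j·1.696e+04·0.0404 = 0 + j685.4 Ω
Step 3 — Series combination: Z_total = R + L = 1600 + j685.4 Ω = 1741∠23.2° Ω.
Step 4 — Power factor: PF = cos(φ) = Re(Z)/|Z| = 1600/1740.6 = 0.9192.
Step 5 — Type: Im(Z) = 685.4 ⇒ lagging (phase φ = 23.2°).

PF = 0.9192 (lagging, φ = 23.2°)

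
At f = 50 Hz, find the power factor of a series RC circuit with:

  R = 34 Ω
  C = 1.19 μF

Step 1 — Angular frequency: ω = 2π·f = 2π·50 = 314.2 rad/s.
Step 2 — Component impedances:
  R: Z = R = 34 Ω
  C: Z = 1/(jωC) = -j/(ω·C) = 0 - j2675 Ω
Step 3 — Series combination: Z_total = R + C = 34 - j2675 Ω = 2675∠-89.3° Ω.
Step 4 — Power factor: PF = cos(φ) = Re(Z)/|Z| = 34/2675 = 0.01271.
Step 5 — Type: Im(Z) = -2675 ⇒ leading (phase φ = -89.3°).

PF = 0.01271 (leading, φ = -89.3°)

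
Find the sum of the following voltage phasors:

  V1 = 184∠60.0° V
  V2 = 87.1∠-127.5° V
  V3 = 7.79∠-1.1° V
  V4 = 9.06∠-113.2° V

Step 1 — Convert each phasor to rectangular form:
  V1 = 184·(cos(60.0°) + j·sin(60.0°)) = 92 + j159.3 V
  V2 = 87.1·(cos(-127.5°) + j·sin(-127.5°)) = -53.02 - j69.1 V
  V3 = 7.79·(cos(-1.1°) + j·sin(-1.1°)) = 7.789 - j0.1495 V
  V4 = 9.06·(cos(-113.2°) + j·sin(-113.2°)) = -3.569 - j8.327 V
Step 2 — Sum components: V_total = 43.2 + j81.77 V.
Step 3 — Convert to polar: |V_total| = 92.48 V, ∠V_total = 62.2°.

V_total = 92.48∠62.2° V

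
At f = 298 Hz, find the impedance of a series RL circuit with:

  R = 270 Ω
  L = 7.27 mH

Step 1 — Angular frequency: ω = 2π·f = 2π·298 = 1872 rad/s.
Step 2 — Component impedances:
  R: Z = R = 270 Ω
  L: Z = jωL = j·1872·0.00727 = 0 + j13.61 Ω
Step 3 — Series combination: Z_total = R + L = 270 + j13.61 Ω = 270.3∠2.9° Ω.

Z = 270 + j13.61 Ω = 270.3∠2.9° Ω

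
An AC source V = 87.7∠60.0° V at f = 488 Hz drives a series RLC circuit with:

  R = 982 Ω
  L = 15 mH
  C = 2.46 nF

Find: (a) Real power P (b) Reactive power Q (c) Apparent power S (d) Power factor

Step 1 — Angular frequency: ω = 2π·f = 2π·488 = 3066 rad/s.
Step 2 — Component impedances:
  R: Z = R = 982 Ω
  L: Z = jωL = j·3066·0.015 = 0 + j45.99 Ω
  C: Z = 1/(jωC) = -j/(ω·C) = 0 - j1.326e+05 Ω
Step 3 — Series combination: Z_total = R + L + C = 982 - j1.325e+05 Ω = 1.325e+05∠-89.6° Ω.
Step 4 — Source phasor: V = 87.7∠60.0° V = 43.85 + j75.95 V.
Step 5 — Current: I = V / Z = -0.0005706 + j0.0003351 A = 0.0006617∠149.6° A.
Step 6 — Complex power: S = V·I* = 0.00043 - j0.05803 VA.
Step 7 — Real power: P = Re(S) = 0.00043 W.
Step 8 — Reactive power: Q = Im(S) = -0.05803 VAR.
Step 9 — Apparent power: |S| = 0.05803 VA.
Step 10 — Power factor: PF = P/|S| = 0.007409 (leading).

(a) P = 0.00043 W  (b) Q = -0.05803 VAR  (c) S = 0.05803 VA  (d) PF = 0.007409 (leading)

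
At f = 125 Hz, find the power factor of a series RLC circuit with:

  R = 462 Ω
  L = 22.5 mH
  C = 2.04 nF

Step 1 — Angular frequency: ω = 2π·f = 2π·125 = 785.4 rad/s.
Step 2 — Component impedances:
  R: Z = R = 462 Ω
  L: Z = jωL = j·785.4·0.0225 = 0 + j17.67 Ω
  C: Z = 1/(jωC) = -j/(ω·C) = 0 - j6.241e+05 Ω
Step 3 — Series combination: Z_total = R + L + C = 462 - j6.241e+05 Ω = 6.241e+05∠-90.0° Ω.
Step 4 — Power factor: PF = cos(φ) = Re(Z)/|Z| = 462/6.2412e+05 = 0.0007402.
Step 5 — Type: Im(Z) = -6.241e+05 ⇒ leading (phase φ = -90.0°).

PF = 0.0007402 (leading, φ = -90.0°)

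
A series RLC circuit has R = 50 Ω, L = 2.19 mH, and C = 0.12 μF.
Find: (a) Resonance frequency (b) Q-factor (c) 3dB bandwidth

Step 1 — Resonance condition Im(Z)=0 gives ω₀ = 1/√(LC).
Step 2 — ω₀ = 1/√(0.00219·1.2e-07) = 6.169e+04 rad/s.
Step 3 — f₀ = ω₀/(2π) = 9818 Hz.
Step 4 — Series Q: Q = ω₀L/R = 6.169e+04·0.00219/50 = 2.702.
Step 5 — 3dB bandwidth: Δω = ω₀/Q = 2.283e+04 rad/s; BW = Δω/(2π) = 3634 Hz.

(a) f₀ = 9818 Hz  (b) Q = 2.702  (c) BW = 3634 Hz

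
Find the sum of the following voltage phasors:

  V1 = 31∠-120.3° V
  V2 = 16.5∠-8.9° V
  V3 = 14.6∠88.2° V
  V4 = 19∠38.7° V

Step 1 — Convert each phasor to rectangular form:
  V1 = 31·(cos(-120.3°) + j·sin(-120.3°)) = -15.64 - j26.77 V
  V2 = 16.5·(cos(-8.9°) + j·sin(-8.9°)) = 16.3 - j2.553 V
  V3 = 14.6·(cos(88.2°) + j·sin(88.2°)) = 0.4586 + j14.59 V
  V4 = 19·(cos(38.7°) + j·sin(38.7°)) = 14.83 + j11.88 V
Step 2 — Sum components: V_total = 15.95 - j2.846 V.
Step 3 — Convert to polar: |V_total| = 16.2 V, ∠V_total = -10.1°.

V_total = 16.2∠-10.1° V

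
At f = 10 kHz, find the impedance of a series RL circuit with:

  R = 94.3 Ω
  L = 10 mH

Step 1 — Angular frequency: ω = 2π·f = 2π·1e+04 = 6.283e+04 rad/s.
Step 2 — Component impedances:
  R: Z = R = 94.3 Ω
  L: Z = jωL = j·6.283e+04·0.01 = 0 + j628.3 Ω
Step 3 — Series combination: Z_total = R + L = 94.3 + j628.3 Ω = 635.4∠81.5° Ω.

Z = 94.3 + j628.3 Ω = 635.4∠81.5° Ω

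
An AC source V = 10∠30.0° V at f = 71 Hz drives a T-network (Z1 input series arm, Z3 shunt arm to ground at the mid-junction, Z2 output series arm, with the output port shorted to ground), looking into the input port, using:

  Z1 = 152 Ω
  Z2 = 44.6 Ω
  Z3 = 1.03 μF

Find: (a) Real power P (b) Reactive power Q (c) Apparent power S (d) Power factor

Step 1 — Angular frequency: ω = 2π·f = 2π·71 = 446.1 rad/s.
Step 2 — Component impedances:
  Z1: Z = R = 152 Ω
  Z2: Z = R = 44.6 Ω
  Z3: Z = 1/(jωC) = -j/(ω·C) = 0 - j2176 Ω
Step 3 — With the output port shorted to ground, the output series arm Z2 runs from the junction to ground; the shunt arm Z3 also runs from the junction to ground. They appear in parallel: Z3 || Z2 = 44.58 - j0.9136 Ω.
Step 4 — Series with input arm Z1: Z_in = Z1 + (Z3 || Z2) = 196.6 - j0.9136 Ω = 196.6∠-0.3° Ω.
Step 5 — Source phasor: V = 10∠30.0° V = 8.66 + j5 V.
Step 6 — Current: I = V / Z = 0.04394 + j0.02564 A = 0.05087∠30.3° A.
Step 7 — Complex power: S = V·I* = 0.5087 - j0.002364 VA.
Step 8 — Real power: P = Re(S) = 0.5087 W.
Step 9 — Reactive power: Q = Im(S) = -0.002364 VAR.
Step 10 — Apparent power: |S| = 0.5087 VA.
Step 11 — Power factor: PF = P/|S| = 1 (leading).

(a) P = 0.5087 W  (b) Q = -0.002364 VAR  (c) S = 0.5087 VA  (d) PF = 1 (leading)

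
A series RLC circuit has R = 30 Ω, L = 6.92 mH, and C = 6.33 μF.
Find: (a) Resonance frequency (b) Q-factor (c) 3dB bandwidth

Step 1 — Resonance condition Im(Z)=0 gives ω₀ = 1/√(LC).
Step 2 — ω₀ = 1/√(0.00692·6.33e-06) = 4778 rad/s.
Step 3 — f₀ = ω₀/(2π) = 760.4 Hz.
Step 4 — Series Q: Q = ω₀L/R = 4778·0.00692/30 = 1.102.
Step 5 — 3dB bandwidth: Δω = ω₀/Q = 4335 rad/s; BW = Δω/(2π) = 690 Hz.

(a) f₀ = 760.4 Hz  (b) Q = 1.102  (c) BW = 690 Hz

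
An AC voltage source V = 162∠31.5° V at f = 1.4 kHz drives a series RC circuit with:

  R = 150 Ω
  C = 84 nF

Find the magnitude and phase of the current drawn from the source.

Step 1 — Angular frequency: ω = 2π·f = 2π·1400 = 8796 rad/s.
Step 2 — Component impedances:
  R: Z = R = 150 Ω
  C: Z = 1/(jωC) = -j/(ω·C) = 0 - j1353 Ω
Step 3 — Series combination: Z_total = R + C = 150 - j1353 Ω = 1362∠-83.7° Ω.
Step 4 — Source phasor: V = 162∠31.5° V = 138.1 + j84.64 V.
Step 5 — Ohm's law: I = V / Z_total = (138.1 + j84.64) / (150 - j1353) = -0.05061 + j0.1077 A.
Step 6 — Convert to polar: |I| = 0.119 A, ∠I = 115.2°.

I = 0.119∠115.2° A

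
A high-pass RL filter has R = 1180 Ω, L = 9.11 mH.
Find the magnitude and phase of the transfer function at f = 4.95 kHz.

Step 1 — Angular frequency: ω = 2π·4950 = 3.11e+04 rad/s.
Step 2 — Transfer function: H(jω) = jωL/(R + jωL).
Step 3 — Numerator jωL = j·283.3; denominator R + jωL = 1180 + j283.3.
Step 4 — H = 0.05451 + j0.227.
Step 5 — Magnitude: |H| = 0.2335 (-12.6 dB); phase: φ = 76.5°.

|H| = 0.2335 (-12.6 dB), φ = 76.5°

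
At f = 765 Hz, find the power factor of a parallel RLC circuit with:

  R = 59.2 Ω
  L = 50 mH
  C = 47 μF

Step 1 — Angular frequency: ω = 2π·f = 2π·765 = 4807 rad/s.
Step 2 — Component impedances:
  R: Z = R = 59.2 Ω
  L: Z = jωL = j·4807·0.05 = 0 + j240.3 Ω
  C: Z = 1/(jωC) = -j/(ω·C) = 0 - j4.427 Ω
Step 3 — Parallel combination: 1/Z_total = 1/R + 1/L + 1/C; Z_total = 0.3415 - j4.484 Ω = 4.497∠-85.6° Ω.
Step 4 — Power factor: PF = cos(φ) = Re(Z)/|Z| = 0.34153/4.4965 = 0.07595.
Step 5 — Type: Im(Z) = -4.484 ⇒ leading (phase φ = -85.6°).

PF = 0.07595 (leading, φ = -85.6°)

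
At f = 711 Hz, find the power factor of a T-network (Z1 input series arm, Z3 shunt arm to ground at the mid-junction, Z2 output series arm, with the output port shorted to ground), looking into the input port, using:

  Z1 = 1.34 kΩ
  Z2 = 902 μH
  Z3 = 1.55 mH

Step 1 — Angular frequency: ω = 2π·f = 2π·711 = 4467 rad/s.
Step 2 — Component impedances:
  Z1: Z = R = 1340 Ω
  Z2: Z = jωL = j·4467·0.000902 = 0 + j4.03 Ω
  Z3: Z = jωL = j·4467·0.00155 = 0 + j6.924 Ω
Step 3 — With the output port shorted to ground, the output series arm Z2 runs from the junction to ground; the shunt arm Z3 also runs from the junction to ground. They appear in parallel: Z3 || Z2 = 0 + j2.547 Ω.
Step 4 — Series with input arm Z1: Z_in = Z1 + (Z3 || Z2) = 1340 + j2.547 Ω = 1340∠0.1° Ω.
Step 5 — Power factor: PF = cos(φ) = Re(Z)/|Z| = 1340/1340 = 1.
Step 6 — Type: Im(Z) = 2.547 ⇒ lagging (phase φ = 0.1°).

PF = 1 (lagging, φ = 0.1°)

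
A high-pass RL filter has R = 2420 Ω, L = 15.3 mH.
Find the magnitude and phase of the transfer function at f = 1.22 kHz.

Step 1 — Angular frequency: ω = 2π·1220 = 7665 rad/s.
Step 2 — Transfer function: H(jω) = jωL/(R + jωL).
Step 3 — Numerator jωL = j·117.3; denominator R + jωL = 2420 + j117.3.
Step 4 — H = 0.002343 + j0.04835.
Step 5 — Magnitude: |H| = 0.04841 (-26.3 dB); phase: φ = 87.2°.

|H| = 0.04841 (-26.3 dB), φ = 87.2°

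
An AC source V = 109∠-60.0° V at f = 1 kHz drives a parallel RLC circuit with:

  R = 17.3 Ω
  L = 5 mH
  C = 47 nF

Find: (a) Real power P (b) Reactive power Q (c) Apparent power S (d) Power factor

Step 1 — Angular frequency: ω = 2π·f = 2π·1000 = 6283 rad/s.
Step 2 — Component impedances:
  R: Z = R = 17.3 Ω
  L: Z = jωL = j·6283·0.005 = 0 + j31.42 Ω
  C: Z = 1/(jωC) = -j/(ω·C) = 0 - j3386 Ω
Step 3 — Parallel combination: 1/Z_total = 1/R + 1/L + 1/C; Z_total = 13.33 + j7.273 Ω = 15.19∠28.6° Ω.
Step 4 — Source phasor: V = 109∠-60.0° V = 54.5 - j94.4 V.
Step 5 — Current: I = V / Z = 0.1734 - j7.175 A = 7.177∠-88.6° A.
Step 6 — Complex power: S = V·I* = 686.8 + j374.7 VA.
Step 7 — Real power: P = Re(S) = 686.8 W.
Step 8 — Reactive power: Q = Im(S) = 374.7 VAR.
Step 9 — Apparent power: |S| = 782.3 VA.
Step 10 — Power factor: PF = P/|S| = 0.8779 (lagging).

(a) P = 686.8 W  (b) Q = 374.7 VAR  (c) S = 782.3 VA  (d) PF = 0.8779 (lagging)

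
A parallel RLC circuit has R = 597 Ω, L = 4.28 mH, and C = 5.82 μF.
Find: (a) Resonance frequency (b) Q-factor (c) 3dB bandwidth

Step 1 — Resonance: ω₀ = 1/√(LC) = 1/√(0.00428·5.82e-06) = 6336 rad/s.
Step 2 — f₀ = ω₀/(2π) = 1008 Hz.
Step 3 — Parallel Q: Q = R/(ω₀L) = 597/(6336·0.00428) = 22.01.
Step 4 — Bandwidth: Δω = ω₀/Q = 287.8 rad/s; BW = Δω/(2π) = 45.81 Hz.

(a) f₀ = 1008 Hz  (b) Q = 22.01  (c) BW = 45.81 Hz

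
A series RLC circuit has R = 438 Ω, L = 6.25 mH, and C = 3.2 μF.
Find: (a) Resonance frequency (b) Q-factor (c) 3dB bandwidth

Step 1 — Resonance: ω₀ = 1/√(LC) = 1/√(0.00625·3.2e-06) = 7071 rad/s.
Step 2 — f₀ = ω₀/(2π) = 1125 Hz.
Step 3 — Series Q: Q = ω₀L/R = 7071·0.00625/438 = 0.1009.
Step 4 — Bandwidth: Δω = ω₀/Q = 7.008e+04 rad/s; BW = Δω/(2π) = 1.115e+04 Hz.

(a) f₀ = 1125 Hz  (b) Q = 0.1009  (c) BW = 1.115e+04 Hz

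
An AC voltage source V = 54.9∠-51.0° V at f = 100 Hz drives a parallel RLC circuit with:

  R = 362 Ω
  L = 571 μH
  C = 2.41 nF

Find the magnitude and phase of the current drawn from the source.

Step 1 — Angular frequency: ω = 2π·f = 2π·100 = 628.3 rad/s.
Step 2 — Component impedances:
  R: Z = R = 362 Ω
  L: Z = jωL = j·628.3·0.000571 = 0 + j0.3588 Ω
  C: Z = 1/(jωC) = -j/(ω·C) = 0 - j6.604e+05 Ω
Step 3 — Parallel combination: 1/Z_total = 1/R + 1/L + 1/C; Z_total = 0.0003556 + j0.3588 Ω = 0.3588∠89.9° Ω.
Step 4 — Source phasor: V = 54.9∠-51.0° V = 34.55 - j42.67 V.
Step 5 — Ohm's law: I = V / Z_total = (34.55 - j42.67) / (0.0003556 + j0.3588) = -118.8 - j96.42 A.
Step 6 — Convert to polar: |I| = 153 A, ∠I = -140.9°.

I = 153∠-140.9° A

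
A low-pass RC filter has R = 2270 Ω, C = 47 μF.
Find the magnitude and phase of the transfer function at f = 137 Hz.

Step 1 — Angular frequency: ω = 2π·137 = 860.8 rad/s.
Step 2 — Transfer function: H(jω) = 1/(1 + jωRC).
Step 3 — Denominator: 1 + jωRC = 1 + j·860.8·2270·4.7e-05 = 1 + j91.84.
Step 4 — H = 0.0001185 - j0.01089.
Step 5 — Magnitude: |H| = 0.01089 (-39.3 dB); phase: φ = -89.4°.

|H| = 0.01089 (-39.3 dB), φ = -89.4°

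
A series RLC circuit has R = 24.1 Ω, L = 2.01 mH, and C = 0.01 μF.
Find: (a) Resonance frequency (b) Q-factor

Step 1 — Resonance condition Im(Z)=0 gives ω₀ = 1/√(LC).
Step 2 — ω₀ = 1/√(0.00201·1e-08) = 2.23e+05 rad/s.
Step 3 — f₀ = ω₀/(2π) = 3.55e+04 Hz.
Step 4 — Series Q: Q = ω₀L/R = 2.23e+05·0.00201/24.1 = 18.6.

(a) f₀ = 3.55e+04 Hz  (b) Q = 18.6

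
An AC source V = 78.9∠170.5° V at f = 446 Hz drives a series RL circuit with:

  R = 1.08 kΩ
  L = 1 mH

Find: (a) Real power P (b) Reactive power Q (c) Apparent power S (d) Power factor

Step 1 — Angular frequency: ω = 2π·f = 2π·446 = 2802 rad/s.
Step 2 — Component impedances:
  R: Z = R = 1080 Ω
  L: Z = jωL = j·2802·0.001 = 0 + j2.802 Ω
Step 3 — Series combination: Z_total = R + L = 1080 + j2.802 Ω = 1080∠0.1° Ω.
Step 4 — Source phasor: V = 78.9∠170.5° V = -77.82 + j13.02 V.
Step 5 — Current: I = V / Z = -0.07202 + j0.01224 A = 0.07306∠170.4° A.
Step 6 — Complex power: S = V·I* = 5.764 + j0.01496 VA.
Step 7 — Real power: P = Re(S) = 5.764 W.
Step 8 — Reactive power: Q = Im(S) = 0.01496 VAR.
Step 9 — Apparent power: |S| = 5.764 VA.
Step 10 — Power factor: PF = P/|S| = 1 (lagging).

(a) P = 5.764 W  (b) Q = 0.01496 VAR  (c) S = 5.764 VA  (d) PF = 1 (lagging)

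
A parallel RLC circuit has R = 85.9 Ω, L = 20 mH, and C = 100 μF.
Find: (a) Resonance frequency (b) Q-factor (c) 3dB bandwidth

Step 1 — Resonance: ω₀ = 1/√(LC) = 1/√(0.02·0.0001) = 707.1 rad/s.
Step 2 — f₀ = ω₀/(2π) = 112.5 Hz.
Step 3 — Parallel Q: Q = R/(ω₀L) = 85.9/(707.1·0.02) = 6.074.
Step 4 — Bandwidth: Δω = ω₀/Q = 116.4 rad/s; BW = Δω/(2π) = 18.53 Hz.

(a) f₀ = 112.5 Hz  (b) Q = 6.074  (c) BW = 18.53 Hz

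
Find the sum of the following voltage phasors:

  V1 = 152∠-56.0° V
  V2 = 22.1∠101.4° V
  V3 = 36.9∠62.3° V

Step 1 — Convert each phasor to rectangular form:
  V1 = 152·(cos(-56.0°) + j·sin(-56.0°)) = 85 - j126 V
  V2 = 22.1·(cos(101.4°) + j·sin(101.4°)) = -4.368 + j21.66 V
  V3 = 36.9·(cos(62.3°) + j·sin(62.3°)) = 17.15 + j32.67 V
Step 2 — Sum components: V_total = 97.78 - j71.68 V.
Step 3 — Convert to polar: |V_total| = 121.2 V, ∠V_total = -36.2°.

V_total = 121.2∠-36.2° V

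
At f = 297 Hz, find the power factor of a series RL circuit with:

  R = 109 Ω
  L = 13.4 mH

Step 1 — Angular frequency: ω = 2π·f = 2π·297 = 1866 rad/s.
Step 2 — Component impedances:
  R: Z = R = 109 Ω
  L: Z = jωL = j·1866·0.0134 = 0 + j25.01 Ω
Step 3 — Series combination: Z_total = R + L = 109 + j25.01 Ω = 111.8∠12.9° Ω.
Step 4 — Power factor: PF = cos(φ) = Re(Z)/|Z| = 109/111.83 = 0.9747.
Step 5 — Type: Im(Z) = 25.01 ⇒ lagging (phase φ = 12.9°).

PF = 0.9747 (lagging, φ = 12.9°)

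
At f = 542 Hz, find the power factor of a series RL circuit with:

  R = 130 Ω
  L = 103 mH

Step 1 — Angular frequency: ω = 2π·f = 2π·542 = 3405 rad/s.
Step 2 — Component impedances:
  R: Z = R = 130 Ω
  L: Z = jωL = j·3405·0.103 = 0 + j350.8 Ω
Step 3 — Series combination: Z_total = R + L = 130 + j350.8 Ω = 374.1∠69.7° Ω.
Step 4 — Power factor: PF = cos(φ) = Re(Z)/|Z| = 130/374.1 = 0.3475.
Step 5 — Type: Im(Z) = 350.8 ⇒ lagging (phase φ = 69.7°).

PF = 0.3475 (lagging, φ = 69.7°)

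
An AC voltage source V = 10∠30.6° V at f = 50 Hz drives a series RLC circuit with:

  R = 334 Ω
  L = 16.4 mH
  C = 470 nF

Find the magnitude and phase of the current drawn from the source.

Step 1 — Angular frequency: ω = 2π·f = 2π·50 = 314.2 rad/s.
Step 2 — Component impedances:
  R: Z = R = 334 Ω
  L: Z = jωL = j·314.2·0.0164 = 0 + j5.152 Ω
  C: Z = 1/(jωC) = -j/(ω·C) = 0 - j6773 Ω
Step 3 — Series combination: Z_total = R + L + C = 334 - j6767 Ω = 6776∠-87.2° Ω.
Step 4 — Source phasor: V = 10∠30.6° V = 8.607 + j5.09 V.
Step 5 — Ohm's law: I = V / Z_total = (8.607 + j5.09) / (334 - j6767) = -0.0006877 + j0.001306 A.
Step 6 — Convert to polar: |I| = 0.001476 A, ∠I = 117.8°.

I = 0.001476∠117.8° A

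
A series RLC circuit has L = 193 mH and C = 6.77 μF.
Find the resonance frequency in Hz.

Step 1 — Resonance condition Im(Z)=0 gives ω₀ = 1/√(LC).
Step 2 — ω₀ = 1/√(0.193·6.77e-06) = 874.8 rad/s.
Step 3 — f₀ = ω₀/(2π) = 139.2 Hz.

f₀ = 139.2 Hz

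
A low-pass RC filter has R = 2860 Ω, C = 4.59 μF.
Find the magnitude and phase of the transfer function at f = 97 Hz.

Step 1 — Angular frequency: ω = 2π·97 = 609.5 rad/s.
Step 2 — Transfer function: H(jω) = 1/(1 + jωRC).
Step 3 — Denominator: 1 + jωRC = 1 + j·609.5·2860·4.59e-06 = 1 + j8.001.
Step 4 — H = 0.01538 - j0.1231.
Step 5 — Magnitude: |H| = 0.124 (-18.1 dB); phase: φ = -82.9°.

|H| = 0.124 (-18.1 dB), φ = -82.9°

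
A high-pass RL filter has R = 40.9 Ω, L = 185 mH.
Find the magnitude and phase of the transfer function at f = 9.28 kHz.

Step 1 — Angular frequency: ω = 2π·9280 = 5.831e+04 rad/s.
Step 2 — Transfer function: H(jω) = jωL/(R + jωL).
Step 3 — Numerator jωL = j·1.079e+04; denominator R + jωL = 40.9 + j1.079e+04.
Step 4 — H = 1 + j0.003792.
Step 5 — Magnitude: |H| = 1 (-0.0 dB); phase: φ = 0.2°.

|H| = 1 (-0.0 dB), φ = 0.2°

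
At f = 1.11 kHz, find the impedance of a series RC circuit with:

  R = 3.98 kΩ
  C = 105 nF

Step 1 — Angular frequency: ω = 2π·f = 2π·1110 = 6974 rad/s.
Step 2 — Component impedances:
  R: Z = R = 3980 Ω
  C: Z = 1/(jωC) = -j/(ω·C) = 0 - j1366 Ω
Step 3 — Series combination: Z_total = R + C = 3980 - j1366 Ω = 4208∠-18.9° Ω.

Z = 3980 - j1366 Ω = 4208∠-18.9° Ω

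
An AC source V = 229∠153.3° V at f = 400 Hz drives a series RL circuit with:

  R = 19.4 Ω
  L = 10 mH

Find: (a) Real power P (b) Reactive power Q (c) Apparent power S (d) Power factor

Step 1 — Angular frequency: ω = 2π·f = 2π·400 = 2513 rad/s.
Step 2 — Component impedances:
  R: Z = R = 19.4 Ω
  L: Z = jωL = j·2513·0.01 = 0 + j25.13 Ω
Step 3 — Series combination: Z_total = R + L = 19.4 + j25.13 Ω = 31.75∠52.3° Ω.
Step 4 — Source phasor: V = 229∠153.3° V = -204.6 + j102.9 V.
Step 5 — Current: I = V / Z = -1.372 + j7.081 A = 7.213∠101.0° A.
Step 6 — Complex power: S = V·I* = 1009 + j1308 VA.
Step 7 — Real power: P = Re(S) = 1009 W.
Step 8 — Reactive power: Q = Im(S) = 1308 VAR.
Step 9 — Apparent power: |S| = 1652 VA.
Step 10 — Power factor: PF = P/|S| = 0.611 (lagging).

(a) P = 1009 W  (b) Q = 1308 VAR  (c) S = 1652 VA  (d) PF = 0.611 (lagging)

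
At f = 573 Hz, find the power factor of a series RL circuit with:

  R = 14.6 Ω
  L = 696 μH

Step 1 — Angular frequency: ω = 2π·f = 2π·573 = 3600 rad/s.
Step 2 — Component impedances:
  R: Z = R = 14.6 Ω
  L: Z = jωL = j·3600·0.000696 = 0 + j2.506 Ω
Step 3 — Series combination: Z_total = R + L = 14.6 + j2.506 Ω = 14.81∠9.7° Ω.
Step 4 — Power factor: PF = cos(φ) = Re(Z)/|Z| = 14.6/14.813 = 0.9856.
Step 5 — Type: Im(Z) = 2.506 ⇒ lagging (phase φ = 9.7°).

PF = 0.9856 (lagging, φ = 9.7°)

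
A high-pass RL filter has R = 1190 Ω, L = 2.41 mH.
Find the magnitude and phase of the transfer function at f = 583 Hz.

Step 1 — Angular frequency: ω = 2π·583 = 3663 rad/s.
Step 2 — Transfer function: H(jω) = jωL/(R + jωL).
Step 3 — Numerator jωL = j·8.828; denominator R + jωL = 1190 + j8.828.
Step 4 — H = 5.503e-05 + j0.007418.
Step 5 — Magnitude: |H| = 0.007418 (-42.6 dB); phase: φ = 89.6°.

|H| = 0.007418 (-42.6 dB), φ = 89.6°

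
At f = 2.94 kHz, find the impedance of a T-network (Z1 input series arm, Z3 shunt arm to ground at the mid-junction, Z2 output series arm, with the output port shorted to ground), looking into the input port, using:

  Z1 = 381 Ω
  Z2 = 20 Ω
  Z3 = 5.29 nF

Step 1 — Angular frequency: ω = 2π·f = 2π·2940 = 1.847e+04 rad/s.
Step 2 — Component impedances:
  Z1: Z = R = 381 Ω
  Z2: Z = R = 20 Ω
  Z3: Z = 1/(jωC) = -j/(ω·C) = 0 - j1.023e+04 Ω
Step 3 — With the output port shorted to ground, the output series arm Z2 runs from the junction to ground; the shunt arm Z3 also runs from the junction to ground. They appear in parallel: Z3 || Z2 = 20 - j0.03909 Ω.
Step 4 — Series with input arm Z1: Z_in = Z1 + (Z3 || Z2) = 401 - j0.03909 Ω = 401∠-0.0° Ω.

Z = 401 - j0.03909 Ω = 401∠-0.0° Ω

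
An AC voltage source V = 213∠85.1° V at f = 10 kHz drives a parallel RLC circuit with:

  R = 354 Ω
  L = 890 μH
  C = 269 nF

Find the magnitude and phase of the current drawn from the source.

Step 1 — Angular frequency: ω = 2π·f = 2π·1e+04 = 6.283e+04 rad/s.
Step 2 — Component impedances:
  R: Z = R = 354 Ω
  L: Z = jωL = j·6.283e+04·0.00089 = 0 + j55.92 Ω
  C: Z = 1/(jωC) = -j/(ω·C) = 0 - j59.17 Ω
Step 3 — Parallel combination: 1/Z_total = 1/R + 1/L + 1/C; Z_total = 315.9 + j109.7 Ω = 334.4∠19.1° Ω.
Step 4 — Source phasor: V = 213∠85.1° V = 18.19 + j212.2 V.
Step 5 — Ohm's law: I = V / Z_total = (18.19 + j212.2) / (315.9 + j109.7) = 0.2595 + j0.5817 A.
Step 6 — Convert to polar: |I| = 0.6369 A, ∠I = 66.0°.

I = 0.6369∠66.0° A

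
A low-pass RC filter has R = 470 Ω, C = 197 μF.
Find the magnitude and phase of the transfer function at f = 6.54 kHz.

Step 1 — Angular frequency: ω = 2π·6540 = 4.109e+04 rad/s.
Step 2 — Transfer function: H(jω) = 1/(1 + jωRC).
Step 3 — Denominator: 1 + jωRC = 1 + j·4.109e+04·470·0.000197 = 1 + j3805.
Step 4 — H = 6.908e-08 - j0.0002628.
Step 5 — Magnitude: |H| = 0.0002628 (-71.6 dB); phase: φ = -90.0°.

|H| = 0.0002628 (-71.6 dB), φ = -90.0°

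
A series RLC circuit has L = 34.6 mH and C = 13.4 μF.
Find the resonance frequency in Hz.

Step 1 — Resonance condition Im(Z)=0 gives ω₀ = 1/√(LC).
Step 2 — ω₀ = 1/√(0.0346·1.34e-05) = 1469 rad/s.
Step 3 — f₀ = ω₀/(2π) = 233.7 Hz.

f₀ = 233.7 Hz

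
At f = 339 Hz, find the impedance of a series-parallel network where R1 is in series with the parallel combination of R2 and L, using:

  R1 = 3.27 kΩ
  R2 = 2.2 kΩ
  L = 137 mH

Step 1 — Angular frequency: ω = 2π·f = 2π·339 = 2130 rad/s.
Step 2 — Component impedances:
  R1: Z = R = 3270 Ω
  R2: Z = R = 2200 Ω
  L: Z = jωL = j·2130·0.137 = 0 + j291.8 Ω
Step 3 — Parallel branch: R2 || L = 1/(1/R2 + 1/L) = 38.04 + j286.8 Ω.
Step 4 — Series with R1: Z_total = R1 + (R2 || L) = 3308 + j286.8 Ω = 3320∠5.0° Ω.

Z = 3308 + j286.8 Ω = 3320∠5.0° Ω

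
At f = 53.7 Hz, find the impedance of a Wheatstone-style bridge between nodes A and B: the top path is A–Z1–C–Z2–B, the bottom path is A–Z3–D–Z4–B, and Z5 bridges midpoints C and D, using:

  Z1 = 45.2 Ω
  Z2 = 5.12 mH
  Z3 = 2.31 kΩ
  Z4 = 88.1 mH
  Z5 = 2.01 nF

Step 1 — Angular frequency: ω = 2π·f = 2π·53.7 = 337.4 rad/s.
Step 2 — Component impedances:
  Z1: Z = R = 45.2 Ω
  Z2: Z = jωL = j·337.4·0.00512 = 0 + j1.728 Ω
  Z3: Z = R = 2310 Ω
  Z4: Z = jωL = j·337.4·0.0881 = 0 + j29.73 Ω
  Z5: Z = 1/(jωC) = -j/(ω·C) = 0 - j1.475e+06 Ω
Step 3 — Bridge requires nodal analysis (the Z5 bridge couples midpoints C and D, so the two paths cannot be reduced to a simple series/parallel combination). Setting node B to ground and injecting 1 A at node A, the 3-node admittance system at A, C, D solves to V_A = Z_AB = 44.33 + j1.673 Ω = 44.36∠2.2° Ω.

Z = 44.33 + j1.673 Ω = 44.36∠2.2° Ω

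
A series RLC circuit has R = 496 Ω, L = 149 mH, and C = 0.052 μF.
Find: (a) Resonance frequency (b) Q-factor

Step 1 — Resonance condition Im(Z)=0 gives ω₀ = 1/√(LC).
Step 2 — ω₀ = 1/√(0.149·5.2e-08) = 1.136e+04 rad/s.
Step 3 — f₀ = ω₀/(2π) = 1808 Hz.
Step 4 — Series Q: Q = ω₀L/R = 1.136e+04·0.149/496 = 3.413.

(a) f₀ = 1808 Hz  (b) Q = 3.413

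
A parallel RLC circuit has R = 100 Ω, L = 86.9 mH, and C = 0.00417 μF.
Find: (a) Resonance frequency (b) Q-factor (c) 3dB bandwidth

Step 1 — Resonance: ω₀ = 1/√(LC) = 1/√(0.0869·4.17e-09) = 5.253e+04 rad/s.
Step 2 — f₀ = ω₀/(2π) = 8361 Hz.
Step 3 — Parallel Q: Q = R/(ω₀L) = 100/(5.253e+04·0.0869) = 0.02191.
Step 4 — Bandwidth: Δω = ω₀/Q = 2.398e+06 rad/s; BW = Δω/(2π) = 3.817e+05 Hz.

(a) f₀ = 8361 Hz  (b) Q = 0.02191  (c) BW = 3.817e+05 Hz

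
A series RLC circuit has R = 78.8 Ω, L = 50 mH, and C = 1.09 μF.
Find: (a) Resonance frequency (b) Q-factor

Step 1 — Resonance condition Im(Z)=0 gives ω₀ = 1/√(LC).
Step 2 — ω₀ = 1/√(0.05·1.09e-06) = 4284 rad/s.
Step 3 — f₀ = ω₀/(2π) = 681.7 Hz.
Step 4 — Series Q: Q = ω₀L/R = 4284·0.05/78.8 = 2.718.

(a) f₀ = 681.7 Hz  (b) Q = 2.718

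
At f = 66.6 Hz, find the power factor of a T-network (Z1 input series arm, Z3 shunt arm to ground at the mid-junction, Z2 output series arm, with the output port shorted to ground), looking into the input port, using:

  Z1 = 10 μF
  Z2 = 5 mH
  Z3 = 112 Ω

Step 1 — Angular frequency: ω = 2π·f = 2π·66.6 = 418.5 rad/s.
Step 2 — Component impedances:
  Z1: Z = 1/(jωC) = -j/(ω·C) = 0 - j239 Ω
  Z2: Z = jωL = j·418.5·0.005 = 0 + j2.092 Ω
  Z3: Z = R = 112 Ω
Step 3 — With the output port shorted to ground, the output series arm Z2 runs from the junction to ground; the shunt arm Z3 also runs from the junction to ground. They appear in parallel: Z3 || Z2 = 0.03907 + j2.092 Ω.
Step 4 — Series with input arm Z1: Z_in = Z1 + (Z3 || Z2) = 0.03907 - j236.9 Ω = 236.9∠-90.0° Ω.
Step 5 — Power factor: PF = cos(φ) = Re(Z)/|Z| = 0.03907/236.9 = 0.0001649.
Step 6 — Type: Im(Z) = -236.9 ⇒ leading (phase φ = -90.0°).

PF = 0.0001649 (leading, φ = -90.0°)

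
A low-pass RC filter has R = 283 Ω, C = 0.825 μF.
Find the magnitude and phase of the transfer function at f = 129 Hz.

Step 1 — Angular frequency: ω = 2π·129 = 810.5 rad/s.
Step 2 — Transfer function: H(jω) = 1/(1 + jωRC).
Step 3 — Denominator: 1 + jωRC = 1 + j·810.5·283·8.25e-07 = 1 + j0.1892.
Step 4 — H = 0.9654 - j0.1827.
Step 5 — Magnitude: |H| = 0.9826 (-0.2 dB); phase: φ = -10.7°.

|H| = 0.9826 (-0.2 dB), φ = -10.7°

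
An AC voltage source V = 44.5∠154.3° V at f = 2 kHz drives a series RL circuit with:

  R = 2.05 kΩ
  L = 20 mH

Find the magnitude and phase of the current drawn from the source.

Step 1 — Angular frequency: ω = 2π·f = 2π·2000 = 1.257e+04 rad/s.
Step 2 — Component impedances:
  R: Z = R = 2050 Ω
  L: Z = jωL = j·1.257e+04·0.02 = 0 + j251.3 Ω
Step 3 — Series combination: Z_total = R + L = 2050 + j251.3 Ω = 2065∠7.0° Ω.
Step 4 — Source phasor: V = 44.5∠154.3° V = -40.1 + j19.3 V.
Step 5 — Ohm's law: I = V / Z_total = (-40.1 + j19.3) / (2050 + j251.3) = -0.01813 + j0.01164 A.
Step 6 — Convert to polar: |I| = 0.02155 A, ∠I = 147.3°.

I = 0.02155∠147.3° A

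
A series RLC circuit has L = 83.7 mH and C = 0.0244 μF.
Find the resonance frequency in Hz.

Step 1 — Resonance condition Im(Z)=0 gives ω₀ = 1/√(LC).
Step 2 — ω₀ = 1/√(0.0837·2.44e-08) = 2.213e+04 rad/s.
Step 3 — f₀ = ω₀/(2π) = 3522 Hz.

f₀ = 3522 Hz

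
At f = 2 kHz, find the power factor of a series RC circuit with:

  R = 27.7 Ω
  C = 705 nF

Step 1 — Angular frequency: ω = 2π·f = 2π·2000 = 1.257e+04 rad/s.
Step 2 — Component impedances:
  R: Z = R = 27.7 Ω
  C: Z = 1/(jωC) = -j/(ω·C) = 0 - j112.9 Ω
Step 3 — Series combination: Z_total = R + C = 27.7 - j112.9 Ω = 116.2∠-76.2° Ω.
Step 4 — Power factor: PF = cos(φ) = Re(Z)/|Z| = 27.7/116.22 = 0.2383.
Step 5 — Type: Im(Z) = -112.9 ⇒ leading (phase φ = -76.2°).

PF = 0.2383 (leading, φ = -76.2°)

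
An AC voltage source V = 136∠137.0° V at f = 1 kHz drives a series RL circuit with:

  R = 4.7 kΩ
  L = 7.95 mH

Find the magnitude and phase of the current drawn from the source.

Step 1 — Angular frequency: ω = 2π·f = 2π·1000 = 6283 rad/s.
Step 2 — Component impedances:
  R: Z = R = 4700 Ω
  L: Z = jωL = j·6283·0.00795 = 0 + j49.95 Ω
Step 3 — Series combination: Z_total = R + L = 4700 + j49.95 Ω = 4700∠0.6° Ω.
Step 4 — Source phasor: V = 136∠137.0° V = -99.46 + j92.75 V.
Step 5 — Ohm's law: I = V / Z_total = (-99.46 + j92.75) / (4700 + j49.95) = -0.02095 + j0.01996 A.
Step 6 — Convert to polar: |I| = 0.02893 A, ∠I = 136.4°.

I = 0.02893∠136.4° A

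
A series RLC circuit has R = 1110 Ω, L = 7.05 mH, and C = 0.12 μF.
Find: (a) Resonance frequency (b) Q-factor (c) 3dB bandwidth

Step 1 — Resonance condition Im(Z)=0 gives ω₀ = 1/√(LC).
Step 2 — ω₀ = 1/√(0.00705·1.2e-07) = 3.438e+04 rad/s.
Step 3 — f₀ = ω₀/(2π) = 5472 Hz.
Step 4 — Series Q: Q = ω₀L/R = 3.438e+04·0.00705/1110 = 0.2184.
Step 5 — 3dB bandwidth: Δω = ω₀/Q = 1.574e+05 rad/s; BW = Δω/(2π) = 2.506e+04 Hz.

(a) f₀ = 5472 Hz  (b) Q = 0.2184  (c) BW = 2.506e+04 Hz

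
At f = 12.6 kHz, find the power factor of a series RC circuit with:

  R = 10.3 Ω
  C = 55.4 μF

Step 1 — Angular frequency: ω = 2π·f = 2π·1.26e+04 = 7.917e+04 rad/s.
Step 2 — Component impedances:
  R: Z = R = 10.3 Ω
  C: Z = 1/(jωC) = -j/(ω·C) = 0 - j0.228 Ω
Step 3 — Series combination: Z_total = R + C = 10.3 - j0.228 Ω = 10.3∠-1.3° Ω.
Step 4 — Power factor: PF = cos(φ) = Re(Z)/|Z| = 10.3/10.3025 = 0.9998.
Step 5 — Type: Im(Z) = -0.228 ⇒ leading (phase φ = -1.3°).

PF = 0.9998 (leading, φ = -1.3°)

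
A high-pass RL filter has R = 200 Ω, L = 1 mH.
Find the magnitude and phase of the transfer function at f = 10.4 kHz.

Step 1 — Angular frequency: ω = 2π·1.04e+04 = 6.535e+04 rad/s.
Step 2 — Transfer function: H(jω) = jωL/(R + jωL).
Step 3 — Numerator jωL = j·65.35; denominator R + jωL = 200 + j65.35.
Step 4 — H = 0.09645 + j0.2952.
Step 5 — Magnitude: |H| = 0.3106 (-10.2 dB); phase: φ = 71.9°.

|H| = 0.3106 (-10.2 dB), φ = 71.9°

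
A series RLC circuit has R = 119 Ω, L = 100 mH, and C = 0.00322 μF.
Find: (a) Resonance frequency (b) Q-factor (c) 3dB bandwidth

Step 1 — Resonance: ω₀ = 1/√(LC) = 1/√(0.1·3.22e-09) = 5.573e+04 rad/s.
Step 2 — f₀ = ω₀/(2π) = 8869 Hz.
Step 3 — Series Q: Q = ω₀L/R = 5.573e+04·0.1/119 = 46.83.
Step 4 — Bandwidth: Δω = ω₀/Q = 1190 rad/s; BW = Δω/(2π) = 189.4 Hz.

(a) f₀ = 8869 Hz  (b) Q = 46.83  (c) BW = 189.4 Hz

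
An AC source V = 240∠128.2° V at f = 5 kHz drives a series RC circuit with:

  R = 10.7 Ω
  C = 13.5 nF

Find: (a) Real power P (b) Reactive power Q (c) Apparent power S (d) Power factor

Step 1 — Angular frequency: ω = 2π·f = 2π·5000 = 3.142e+04 rad/s.
Step 2 — Component impedances:
  R: Z = R = 10.7 Ω
  C: Z = 1/(jωC) = -j/(ω·C) = 0 - j2358 Ω
Step 3 — Series combination: Z_total = R + C = 10.7 - j2358 Ω = 2358∠-89.7° Ω.
Step 4 — Source phasor: V = 240∠128.2° V = -148.4 + j188.6 V.
Step 5 — Current: I = V / Z = -0.08027 - j0.06258 A = 0.1018∠-142.1° A.
Step 6 — Complex power: S = V·I* = 0.1109 - j24.43 VA.
Step 7 — Real power: P = Re(S) = 0.1109 W.
Step 8 — Reactive power: Q = Im(S) = -24.43 VAR.
Step 9 — Apparent power: |S| = 24.43 VA.
Step 10 — Power factor: PF = P/|S| = 0.004538 (leading).

(a) P = 0.1109 W  (b) Q = -24.43 VAR  (c) S = 24.43 VA  (d) PF = 0.004538 (leading)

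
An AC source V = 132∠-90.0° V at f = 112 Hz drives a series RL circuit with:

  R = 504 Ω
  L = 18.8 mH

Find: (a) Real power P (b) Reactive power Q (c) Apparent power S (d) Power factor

Step 1 — Angular frequency: ω = 2π·f = 2π·112 = 703.7 rad/s.
Step 2 — Component impedances:
  R: Z = R = 504 Ω
  L: Z = jωL = j·703.7·0.0188 = 0 + j13.23 Ω
Step 3 — Series combination: Z_total = R + L = 504 + j13.23 Ω = 504.2∠1.5° Ω.
Step 4 — Source phasor: V = 132∠-90.0° V = 0 - j132 V.
Step 5 — Current: I = V / Z = -0.00687 - j0.2617 A = 0.2618∠-91.5° A.
Step 6 — Complex power: S = V·I* = 34.55 + j0.9069 VA.
Step 7 — Real power: P = Re(S) = 34.55 W.
Step 8 — Reactive power: Q = Im(S) = 0.9069 VAR.
Step 9 — Apparent power: |S| = 34.56 VA.
Step 10 — Power factor: PF = P/|S| = 0.9997 (lagging).

(a) P = 34.55 W  (b) Q = 0.9069 VAR  (c) S = 34.56 VA  (d) PF = 0.9997 (lagging)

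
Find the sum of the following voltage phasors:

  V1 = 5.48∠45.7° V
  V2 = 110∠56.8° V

Step 1 — Convert each phasor to rectangular form:
  V1 = 5.48·(cos(45.7°) + j·sin(45.7°)) = 3.827 + j3.922 V
  V2 = 110·(cos(56.8°) + j·sin(56.8°)) = 60.23 + j92.04 V
Step 2 — Sum components: V_total = 64.06 + j95.97 V.
Step 3 — Convert to polar: |V_total| = 115.4 V, ∠V_total = 56.3°.

V_total = 115.4∠56.3° V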